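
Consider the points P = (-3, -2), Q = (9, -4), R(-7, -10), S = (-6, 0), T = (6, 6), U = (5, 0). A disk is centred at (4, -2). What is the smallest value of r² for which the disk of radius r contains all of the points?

The required radius is the distance from (4, -2) to the farthest point.
Squared distances: 49, 29, 185, 104, 68, 5.
Maximum is 185, attained at R.

185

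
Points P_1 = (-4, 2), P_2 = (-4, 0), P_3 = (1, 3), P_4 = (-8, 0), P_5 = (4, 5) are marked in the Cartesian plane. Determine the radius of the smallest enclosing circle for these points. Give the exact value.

By Welzl's lemma the MEC is supported by two points (diametrically opposite) or three points (on a circumcircle).
The farthest pair is P_4–P_5 with squared distance 169. The circle on this segment as diameter has centre (-2, 2.5) and r² = 169/4 = 42.25.
Check P_1: distance² to centre = 4.25 ≤ 42.25, so it lies inside.
All remaining points lie in this disk, and no smaller disk contains both endpoints, so this is the minimum enclosing circle.
r = √(42.25) = 6.5.

6.5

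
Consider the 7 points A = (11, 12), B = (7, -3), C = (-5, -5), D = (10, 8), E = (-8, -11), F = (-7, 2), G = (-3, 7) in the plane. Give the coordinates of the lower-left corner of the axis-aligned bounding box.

x-range [-8, 11], y-range [-11, 12].
The lower-left corner is (-8, -11).

(-8, -11)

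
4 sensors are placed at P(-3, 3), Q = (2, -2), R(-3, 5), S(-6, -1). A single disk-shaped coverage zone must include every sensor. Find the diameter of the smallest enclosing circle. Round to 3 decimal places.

The minimum enclosing circle of a finite set is fixed by two of the points (as a diameter) or three (as a circumcircle).
The minimum enclosing circle is determined by three boundary points: Q, R, S.
Their circumcentre is (-59/34, 21/34) with r² = 12025/578.
The farthest remaining point P is at distance² 4205/578 ≤ 12025/578.
Diameter = 2r = 2√(12025/578) ≈ 9.122.

9.122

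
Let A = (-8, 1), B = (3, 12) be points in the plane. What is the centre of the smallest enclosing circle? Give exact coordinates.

The smallest circle enclosing two points has them as diameter endpoints.
Centre = midpoint = (-2.5, 6.5); r² = |AB|²/4 = 242/4 = 60.5.
Centre = (-2.5, 6.5).

(-2.5, 6.5)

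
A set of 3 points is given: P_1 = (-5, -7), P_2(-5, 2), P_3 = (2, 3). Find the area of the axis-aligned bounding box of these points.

x ranges over [-5, 2], width 7.
y ranges over [-7, 3], height 10.
Area = 7 × 10 = 70.

70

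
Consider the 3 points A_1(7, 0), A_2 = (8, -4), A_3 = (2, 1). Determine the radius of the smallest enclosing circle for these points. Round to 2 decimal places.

3.91

Side lengths²: A_1A_2² = 17, A_1A_3² = 26, A_2A_3² = 61.
Since A_2A_3² = 61 ≥ 26 + 17 = 43, the angle opposite A_2A_3 is not acute, so the smallest enclosing circle has A_2A_3 as diameter.
Centre = midpoint of A_2A_3 = (5, -1.5), r² = 61/4 = 15.25.
r = √(15.25) ≈ 3.91.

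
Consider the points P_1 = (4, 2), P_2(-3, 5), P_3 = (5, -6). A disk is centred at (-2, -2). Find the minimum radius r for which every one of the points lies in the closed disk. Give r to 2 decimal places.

The required radius is the distance from (-2, -2) to the farthest point.
Squared distances: 52, 50, 65.
Maximum is 65, attained at P_3.
r = √65 ≈ 8.06.

8.06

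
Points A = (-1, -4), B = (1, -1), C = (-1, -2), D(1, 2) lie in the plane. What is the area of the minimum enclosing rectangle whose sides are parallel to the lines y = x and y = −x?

In coordinates u = x + y, v = x − y the rectangle is axis-aligned; the map (x,y)→(u,v) scales areas by 2.
u-values: -5, 0, -3, 3; range = 3 − (-5) = 8.
v-values: 3, 2, 1, -1; range = 3 − (-1) = 4.
Area = (8 × 4) / 2 = 16.

16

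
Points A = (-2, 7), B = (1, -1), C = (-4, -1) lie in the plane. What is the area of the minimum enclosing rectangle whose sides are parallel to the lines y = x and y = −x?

In coordinates u = x + y, v = x − y the rectangle is axis-aligned; the map (x,y)→(u,v) scales areas by 2.
u-values: 5, 0, -5; range = 5 − (-5) = 10.
v-values: -9, 2, -3; range = 2 − (-9) = 11.
Area = (10 × 11) / 2 = 55.

55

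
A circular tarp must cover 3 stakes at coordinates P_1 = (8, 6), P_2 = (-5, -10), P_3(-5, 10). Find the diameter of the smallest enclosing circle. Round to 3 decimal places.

21.569

Side lengths²: P_1P_2² = 425, P_1P_3² = 185, P_2P_3² = 400.
Since P_1P_2² = 425 < 400 + 185 = 585, the triangle is acute, so the smallest enclosing circle is the circumcircle.
Circumcentre = (-25/26, 0), r² = 78625/676.
Diameter = 2r = 2√(78625/676) ≈ 21.569.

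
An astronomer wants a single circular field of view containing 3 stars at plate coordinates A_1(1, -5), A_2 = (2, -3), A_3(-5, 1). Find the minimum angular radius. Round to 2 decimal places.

4.24

Side lengths²: A_1A_2² = 5, A_1A_3² = 72, A_2A_3² = 65.
Since A_1A_3² = 72 ≥ 65 + 5 = 70, the angle opposite A_1A_3 is not acute, so the smallest enclosing circle has A_1A_3 as diameter.
Centre = midpoint of A_1A_3 = (-2, -2), r² = 72/4 = 18.
r = √18 ≈ 4.24.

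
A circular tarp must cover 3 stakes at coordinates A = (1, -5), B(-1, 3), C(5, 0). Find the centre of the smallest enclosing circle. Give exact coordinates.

(6/7, -11/14)

Side lengths²: AB² = 68, AC² = 41, BC² = 45.
Since AB² = 68 < 45 + 41 = 86, the triangle is acute, so the smallest enclosing circle is the circumcircle.
Circumcentre = (6/7, -11/14), r² = 3485/196.
Centre = (6/7, -11/14).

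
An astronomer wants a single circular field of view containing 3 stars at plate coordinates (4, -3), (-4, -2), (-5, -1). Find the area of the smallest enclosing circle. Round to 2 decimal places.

66.76

Call the three points A, B, C in the order given.
Side lengths²: AB² = 65, AC² = 85, BC² = 2.
Since AC² = 85 ≥ 65 + 2 = 67, the angle opposite AC is not acute, so the smallest enclosing circle has AC as diameter.
Centre = midpoint of AC = (-0.5, -2), r² = 85/4 = 21.25.
Area = π·r² = π·21.25 ≈ 66.76.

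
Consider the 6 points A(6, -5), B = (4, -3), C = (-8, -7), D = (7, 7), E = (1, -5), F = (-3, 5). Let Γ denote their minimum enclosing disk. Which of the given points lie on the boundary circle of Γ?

C, D

The minimum enclosing circle of a finite set is fixed by two of the points (as a diameter) or three (as a circumcircle).
The farthest pair is C–D with squared distance 421. The circle on this segment as diameter has centre (-0.5, 0) and r² = 421/4 = 105.25.
Check A: distance² to centre = 67.25 ≤ 105.25, so it lies inside.
All remaining points lie in this disk, and no smaller disk contains both endpoints, so this is the minimum enclosing circle.
The points at distance exactly r from the centre are C, D — 2 points.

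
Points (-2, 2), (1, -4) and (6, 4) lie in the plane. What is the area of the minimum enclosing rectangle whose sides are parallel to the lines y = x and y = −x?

58.5

In coordinates u = x + y, v = x − y the rectangle is axis-aligned; the map (x,y)→(u,v) scales areas by 2.
u-values: 0, -3, 10; range = 10 − (-3) = 13.
v-values: -4, 5, 2; range = 5 − (-4) = 9.
Area = (13 × 9) / 2 = 58.5.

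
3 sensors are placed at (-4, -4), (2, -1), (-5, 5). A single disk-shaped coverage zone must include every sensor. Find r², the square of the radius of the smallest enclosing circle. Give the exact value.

Call the three points A, B, C in the order given.
Side lengths²: AB² = 45, AC² = 82, BC² = 85.
Since BC² = 85 < 82 + 45 = 127, the triangle is acute, so the smallest enclosing circle is the circumcircle.
Circumcentre = (-99/38, 27/38), r² = 17425/722.

17425/722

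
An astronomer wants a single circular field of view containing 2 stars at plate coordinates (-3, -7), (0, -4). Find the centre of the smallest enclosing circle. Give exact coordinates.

(-1.5, -5.5)

The smallest circle enclosing two points has them as diameter endpoints.
Centre = midpoint = (-1.5, -5.5); r² = |(-3, -7)−(0, -4)|²/4 = 18/4 = 4.5.
Centre = (-1.5, -5.5).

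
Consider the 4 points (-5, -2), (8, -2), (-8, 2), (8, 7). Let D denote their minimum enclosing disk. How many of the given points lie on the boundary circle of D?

A smallest enclosing disk is always determined by at most three of the input points on its boundary.
The minimum enclosing circle is determined by three boundary points: (8, -2), (-8, 2), (8, 7).
Their circumcentre is (0.625, 2.5) with r² = 74.640625.
The farthest remaining point (-5, -2) is at distance² 51.890625 ≤ 74.640625.
The points at distance exactly r from the centre are (8, -2), (-8, 2), (8, 7) — 3 points.

3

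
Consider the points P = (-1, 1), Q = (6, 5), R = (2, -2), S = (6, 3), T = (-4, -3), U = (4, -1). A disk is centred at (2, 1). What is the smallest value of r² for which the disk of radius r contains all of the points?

The required radius is the distance from (2, 1) to the farthest point.
Squared distances: 9, 32, 9, 20, 52, 8.
Maximum is 52, attained at T.

52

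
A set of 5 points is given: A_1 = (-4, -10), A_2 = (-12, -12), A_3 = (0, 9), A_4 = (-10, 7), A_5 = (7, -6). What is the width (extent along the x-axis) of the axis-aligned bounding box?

max x = 7, min x = -12, so width = 19.

19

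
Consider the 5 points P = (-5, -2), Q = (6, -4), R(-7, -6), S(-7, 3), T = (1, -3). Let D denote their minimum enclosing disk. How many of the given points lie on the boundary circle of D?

3

By Welzl's lemma the MEC is supported by two points (diametrically opposite) or three points (on a circumcircle).
The minimum enclosing circle is determined by three boundary points: Q, R, S.
Their circumcentre is (-27/26, -1.5) with r² = 18857/338.
The farthest remaining point P is at distance² 5389/338 ≤ 18857/338.
The points at distance exactly r from the centre are Q, R, S — 3 points.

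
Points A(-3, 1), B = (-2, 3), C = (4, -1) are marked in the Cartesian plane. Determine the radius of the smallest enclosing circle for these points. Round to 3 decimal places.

Side lengths²: AB² = 5, AC² = 53, BC² = 52.
Since AC² = 53 < 52 + 5 = 57, the triangle is acute, so the smallest enclosing circle is the circumcircle.
Circumcentre = (0.625, 0.4375), r² = 13.45703125.
r = √(13.45703125) ≈ 3.668.

3.668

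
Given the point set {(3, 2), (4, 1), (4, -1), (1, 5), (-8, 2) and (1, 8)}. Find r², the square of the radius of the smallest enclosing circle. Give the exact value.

9945/242

By Welzl's lemma the MEC is supported by two points (diametrically opposite) or three points (on a circumcircle).
The minimum enclosing circle is determined by three boundary points: (4, -1), (-8, 2), (1, 8).
Their circumcentre is (-35/22, 47/22) with r² = 9945/242.
The farthest remaining point (4, 1) is at distance² 7877/242 ≤ 9945/242.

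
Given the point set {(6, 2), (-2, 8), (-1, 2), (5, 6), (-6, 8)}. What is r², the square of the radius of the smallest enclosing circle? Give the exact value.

45

By Welzl's lemma the MEC is supported by two points (diametrically opposite) or three points (on a circumcircle).
The farthest pair is (6, 2)–(-6, 8) with squared distance 180. The circle on this segment as diameter has centre (0, 5) and r² = 180/4 = 45.
Check (-2, 8): distance² to centre = 13 ≤ 45, so it lies inside.
All remaining points lie in this disk, and no smaller disk contains both endpoints, so this is the minimum enclosing circle.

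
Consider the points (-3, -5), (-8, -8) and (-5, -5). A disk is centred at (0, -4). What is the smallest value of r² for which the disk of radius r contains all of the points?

The required radius is the distance from (0, -4) to the farthest point.
Squared distances: 10, 80, 26.
Maximum is 80, attained at (-8, -8).

80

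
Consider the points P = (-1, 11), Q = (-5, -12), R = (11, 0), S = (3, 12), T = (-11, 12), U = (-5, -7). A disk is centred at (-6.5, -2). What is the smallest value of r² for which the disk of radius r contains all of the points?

310.25

The required radius is the distance from (-6.5, -2) to the farthest point.
Squared distances: 199.25, 102.25, 310.25, 286.25, 216.25, 27.25.
Maximum is 310.25, attained at R.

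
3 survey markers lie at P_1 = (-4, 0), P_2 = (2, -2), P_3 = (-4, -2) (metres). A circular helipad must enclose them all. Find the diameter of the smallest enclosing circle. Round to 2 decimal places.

6.32

Side lengths²: P_1P_2² = 40, P_1P_3² = 4, P_2P_3² = 36.
Since P_1P_2² = 40 ≥ 36 + 4 = 40, the angle opposite P_1P_2 is not acute, so the smallest enclosing circle has P_1P_2 as diameter.
Centre = midpoint of P_1P_2 = (-1, -1), r² = 40/4 = 10.
Diameter = 2r = 2√10 ≈ 6.32.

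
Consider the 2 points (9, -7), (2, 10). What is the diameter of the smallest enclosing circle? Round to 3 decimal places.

18.385

The smallest circle enclosing two points has them as diameter endpoints.
Centre = midpoint = (5.5, 1.5); r² = |(9, -7)−(2, 10)|²/4 = 338/4 = 84.5.
Diameter = 2r = 2√(84.5) ≈ 18.385.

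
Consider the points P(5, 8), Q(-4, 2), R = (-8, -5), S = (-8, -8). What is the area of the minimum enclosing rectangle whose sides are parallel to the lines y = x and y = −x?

In coordinates u = x + y, v = x − y the rectangle is axis-aligned; the map (x,y)→(u,v) scales areas by 2.
u-values: 13, -2, -13, -16; range = 13 − (-16) = 29.
v-values: -3, -6, -3, 0; range = 0 − (-6) = 6.
Area = (29 × 6) / 2 = 87.

87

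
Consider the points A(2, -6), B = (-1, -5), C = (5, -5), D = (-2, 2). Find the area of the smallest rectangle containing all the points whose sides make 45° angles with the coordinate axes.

In coordinates u = x + y, v = x − y the rectangle is axis-aligned; the map (x,y)→(u,v) scales areas by 2.
u-values: -4, -6, 0, 0; range = 0 − (-6) = 6.
v-values: 8, 4, 10, -4; range = 10 − (-4) = 14.
Area = (6 × 14) / 2 = 42.

42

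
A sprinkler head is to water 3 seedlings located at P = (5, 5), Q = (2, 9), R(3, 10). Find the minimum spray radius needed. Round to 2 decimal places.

2.69

Side lengths²: PQ² = 25, PR² = 29, QR² = 2.
Since PR² = 29 ≥ 25 + 2 = 27, the angle opposite PR is not acute, so the smallest enclosing circle has PR as diameter.
Centre = midpoint of PR = (4, 7.5), r² = 29/4 = 7.25.
r = √(7.25) ≈ 2.69.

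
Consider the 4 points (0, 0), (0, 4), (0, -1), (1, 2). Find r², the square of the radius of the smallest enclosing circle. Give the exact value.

A smallest enclosing disk is always determined by at most three of the input points on its boundary.
The farthest pair is (0, 4)–(0, -1) with squared distance 25. The circle on this segment as diameter has centre (0, 1.5) and r² = 25/4 = 6.25.
Check (0, 0): distance² to centre = 2.25 ≤ 6.25, so it lies inside.
All remaining points lie in this disk, and no smaller disk contains both endpoints, so this is the minimum enclosing circle.

6.25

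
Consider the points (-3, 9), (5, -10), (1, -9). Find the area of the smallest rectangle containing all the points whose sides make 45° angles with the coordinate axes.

In coordinates u = x + y, v = x − y the rectangle is axis-aligned; the map (x,y)→(u,v) scales areas by 2.
u-values: 6, -5, -8; range = 6 − (-8) = 14.
v-values: -12, 15, 10; range = 15 − (-12) = 27.
Area = (14 × 27) / 2 = 189.

189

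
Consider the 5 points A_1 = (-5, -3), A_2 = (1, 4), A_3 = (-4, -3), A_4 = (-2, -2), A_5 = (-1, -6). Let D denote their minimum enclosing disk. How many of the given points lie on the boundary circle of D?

3

A smallest enclosing disk is always determined by at most three of the input points on its boundary.
The minimum enclosing circle is determined by three boundary points: A_1, A_2, A_5.
Their circumcentre is (-15/46, -43/46) with r² = 27625/1058.
The farthest remaining point A_3 is at distance² 18793/1058 ≤ 27625/1058.
The points at distance exactly r from the centre are A_1, A_2, A_5 — 3 points.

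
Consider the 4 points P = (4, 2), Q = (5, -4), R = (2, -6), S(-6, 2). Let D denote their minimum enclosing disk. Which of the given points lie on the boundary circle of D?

Q, S

The farthest pair is Q–S with squared distance 157. The circle on this segment as diameter has centre (-0.5, -1) and r² = 157/4 = 39.25.
Check P: distance² to centre = 29.25 ≤ 39.25, so it lies inside.
All remaining points lie in this disk, and no smaller disk contains both endpoints, so this is the minimum enclosing circle.
The points at distance exactly r from the centre are Q, S — 2 points.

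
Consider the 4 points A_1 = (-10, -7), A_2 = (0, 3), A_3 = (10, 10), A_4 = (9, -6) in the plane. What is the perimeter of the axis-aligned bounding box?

Width = max x − min x = 10 − (-10) = 20.
Height = max y − min y = 10 − (-7) = 17.
Perimeter = 2(20 + 17) = 74.

74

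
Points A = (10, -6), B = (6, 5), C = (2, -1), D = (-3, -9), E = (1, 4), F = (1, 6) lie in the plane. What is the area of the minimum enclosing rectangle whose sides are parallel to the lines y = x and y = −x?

In coordinates u = x + y, v = x − y the rectangle is axis-aligned; the map (x,y)→(u,v) scales areas by 2.
u-values: 4, 11, 1, -12, 5, 7; range = 11 − (-12) = 23.
v-values: 16, 1, 3, 6, -3, -5; range = 16 − (-5) = 21.
Area = (23 × 21) / 2 = 241.5.

241.5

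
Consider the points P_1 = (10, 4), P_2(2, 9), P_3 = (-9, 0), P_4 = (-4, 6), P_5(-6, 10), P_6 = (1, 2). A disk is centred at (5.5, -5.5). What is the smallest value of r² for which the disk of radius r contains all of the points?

372.5

The required radius is the distance from (5.5, -5.5) to the farthest point.
Squared distances: 110.5, 222.5, 240.5, 222.5, 372.5, 76.5.
Maximum is 372.5, attained at P_5.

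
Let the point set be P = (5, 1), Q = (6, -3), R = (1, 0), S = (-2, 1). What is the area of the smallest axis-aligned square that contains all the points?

64

The bounding box has width 8 and height 4.
An axis-aligned square enclosing the set must have side ≥ max(width, height).
So the minimum side is max(8, 4) = 8.
Area = 8² = 64.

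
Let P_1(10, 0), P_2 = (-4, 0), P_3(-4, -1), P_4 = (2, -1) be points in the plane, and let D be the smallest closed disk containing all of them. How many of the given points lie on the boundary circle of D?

3

The minimum enclosing circle of a finite set is fixed by two of the points (as a diameter) or three (as a circumcircle).
The farthest pair is P_1–P_3 with squared distance 197. The circle on this segment as diameter has centre (3, -0.5) and r² = 197/4 = 49.25.
Check P_2: distance² to centre = 49.25 ≤ 49.25, so it lies inside.
All remaining points lie in this disk, and no smaller disk contains both endpoints, so this is the minimum enclosing circle.
The points at distance exactly r from the centre are P_1, P_2, P_3 — 3 points.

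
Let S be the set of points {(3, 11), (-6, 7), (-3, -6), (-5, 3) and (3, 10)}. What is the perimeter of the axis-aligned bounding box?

52

Width = max x − min x = 3 − (-6) = 9.
Height = max y − min y = 11 − (-6) = 17.
Perimeter = 2(9 + 17) = 52.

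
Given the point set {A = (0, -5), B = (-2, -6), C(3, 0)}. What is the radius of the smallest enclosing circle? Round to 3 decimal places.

Side lengths²: AB² = 5, AC² = 34, BC² = 61.
Since BC² = 61 ≥ 34 + 5 = 39, the angle opposite BC is not acute, so the smallest enclosing circle has BC as diameter.
Centre = midpoint of BC = (0.5, -3), r² = 61/4 = 15.25.
r = √(15.25) ≈ 3.905.

3.905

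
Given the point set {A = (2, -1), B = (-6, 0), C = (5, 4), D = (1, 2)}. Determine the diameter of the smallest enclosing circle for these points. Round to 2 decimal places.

11.70

The farthest pair is B–C with squared distance 137. The circle on this segment as diameter has centre (-0.5, 2) and r² = 137/4 = 34.25.
Check A: distance² to centre = 15.25 ≤ 34.25, so it lies inside.
All remaining points lie in this disk, and no smaller disk contains both endpoints, so this is the minimum enclosing circle.
Diameter = 2r = 2√(34.25) ≈ 11.70.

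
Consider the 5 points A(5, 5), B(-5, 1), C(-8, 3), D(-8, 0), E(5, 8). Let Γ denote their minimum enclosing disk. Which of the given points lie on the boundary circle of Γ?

The farthest pair is D–E with squared distance 233. The circle on this segment as diameter has centre (-1.5, 4) and r² = 233/4 = 58.25.
Check A: distance² to centre = 43.25 ≤ 58.25, so it lies inside.
All remaining points lie in this disk, and no smaller disk contains both endpoints, so this is the minimum enclosing circle.
The points at distance exactly r from the centre are D, E — 2 points.

D, E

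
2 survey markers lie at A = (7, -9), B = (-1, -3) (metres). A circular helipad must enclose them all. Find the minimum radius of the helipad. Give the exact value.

The smallest circle enclosing two points has them as diameter endpoints.
Centre = midpoint = (3, -6); r² = |AB|²/4 = 100/4 = 25.
r = √25 = 5.

5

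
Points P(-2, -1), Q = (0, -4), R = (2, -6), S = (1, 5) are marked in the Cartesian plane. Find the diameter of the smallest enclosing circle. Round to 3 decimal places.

11.045

By Welzl's lemma the MEC is supported by two points (diametrically opposite) or three points (on a circumcircle).
The farthest pair is R–S with squared distance 122. The circle on this segment as diameter has centre (1.5, -0.5) and r² = 122/4 = 30.5.
Check P: distance² to centre = 12.5 ≤ 30.5, so it lies inside.
All remaining points lie in this disk, and no smaller disk contains both endpoints, so this is the minimum enclosing circle.
Diameter = 2r = 2√(30.5) ≈ 11.045.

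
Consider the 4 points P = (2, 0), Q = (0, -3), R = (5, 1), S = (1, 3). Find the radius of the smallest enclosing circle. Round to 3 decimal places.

The minimum enclosing circle is determined by three boundary points: Q, R, S.
Their circumcentre is (49/26, -3/13) with r² = 7585/676.
The farthest remaining point P is at distance² 45/676 ≤ 7585/676.
r = √(7585/676) ≈ 3.350.

3.350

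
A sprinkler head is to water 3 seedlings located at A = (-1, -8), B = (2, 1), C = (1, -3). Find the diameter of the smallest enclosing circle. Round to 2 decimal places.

9.49

Side lengths²: AB² = 90, AC² = 29, BC² = 17.
Since AB² = 90 ≥ 29 + 17 = 46, the angle opposite AB is not acute, so the smallest enclosing circle has AB as diameter.
Centre = midpoint of AB = (0.5, -3.5), r² = 90/4 = 22.5.
Diameter = 2r = 2√(22.5) ≈ 9.49.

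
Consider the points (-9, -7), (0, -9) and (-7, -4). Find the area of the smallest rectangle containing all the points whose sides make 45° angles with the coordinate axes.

42

In coordinates u = x + y, v = x − y the rectangle is axis-aligned; the map (x,y)→(u,v) scales areas by 2.
u-values: -16, -9, -11; range = -9 − (-16) = 7.
v-values: -2, 9, -3; range = 9 − (-3) = 12.
Area = (7 × 12) / 2 = 42.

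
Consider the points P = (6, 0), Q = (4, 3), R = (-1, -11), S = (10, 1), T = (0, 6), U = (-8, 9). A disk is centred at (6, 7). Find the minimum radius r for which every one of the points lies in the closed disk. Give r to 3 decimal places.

19.313

The required radius is the distance from (6, 7) to the farthest point.
Squared distances: 49, 20, 373, 52, 37, 200.
Maximum is 373, attained at R.
r = √373 ≈ 19.313.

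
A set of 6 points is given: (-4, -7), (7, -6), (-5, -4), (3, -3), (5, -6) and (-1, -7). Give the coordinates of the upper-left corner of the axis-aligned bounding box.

x-range [-5, 7], y-range [-7, -3].
The upper-left corner is (-5, -3).

(-5, -3)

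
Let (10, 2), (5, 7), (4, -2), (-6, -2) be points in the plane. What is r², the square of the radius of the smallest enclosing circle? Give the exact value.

The farthest pair is (10, 2)–(-6, -2) with squared distance 272. The circle on this segment as diameter has centre (2, 0) and r² = 272/4 = 68.
Check (5, 7): distance² to centre = 58 ≤ 68, so it lies inside.
All remaining points lie in this disk, and no smaller disk contains both endpoints, so this is the minimum enclosing circle.

68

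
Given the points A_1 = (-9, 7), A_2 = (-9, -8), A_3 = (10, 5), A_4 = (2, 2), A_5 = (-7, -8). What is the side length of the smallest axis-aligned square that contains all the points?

The bounding box has width 19 and height 15.
An axis-aligned square enclosing the set must have side ≥ max(width, height).
So the minimum side is max(19, 15) = 19.

19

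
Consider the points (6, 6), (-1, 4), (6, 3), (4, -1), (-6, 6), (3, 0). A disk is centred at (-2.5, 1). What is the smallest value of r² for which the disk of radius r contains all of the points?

97.25

The required radius is the distance from (-2.5, 1) to the farthest point.
Squared distances: 97.25, 11.25, 76.25, 46.25, 37.25, 31.25.
Maximum is 97.25, attained at (6, 6).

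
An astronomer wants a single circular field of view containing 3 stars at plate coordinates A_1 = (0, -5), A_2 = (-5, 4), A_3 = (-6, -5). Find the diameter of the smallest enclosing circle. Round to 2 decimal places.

Side lengths²: A_1A_2² = 106, A_1A_3² = 36, A_2A_3² = 82.
Since A_1A_2² = 106 < 82 + 36 = 118, the triangle is acute, so the smallest enclosing circle is the circumcircle.
Circumcentre = (-3, -7/9), r² = 2173/81.
Diameter = 2r = 2√(2173/81) ≈ 10.36.

10.36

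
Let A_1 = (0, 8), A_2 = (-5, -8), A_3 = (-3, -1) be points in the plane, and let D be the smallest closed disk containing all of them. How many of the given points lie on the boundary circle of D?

Side lengths²: A_1A_2² = 281, A_1A_3² = 90, A_2A_3² = 53.
Since A_1A_2² = 281 ≥ 90 + 53 = 143, the angle opposite A_1A_2 is not acute, so the smallest enclosing circle has A_1A_2 as diameter.
Centre = midpoint of A_1A_2 = (-2.5, 0), r² = 281/4 = 70.25.
The points at distance exactly r from the centre are A_1, A_2 — 2 points.

2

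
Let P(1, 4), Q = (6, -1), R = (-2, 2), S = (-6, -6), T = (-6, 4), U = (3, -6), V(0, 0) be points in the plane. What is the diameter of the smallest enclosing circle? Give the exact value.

The minimum enclosing circle of a finite set is fixed by two of the points (as a diameter) or three (as a circumcircle).
The minimum enclosing circle is determined by three boundary points: Q, S, T.
Their circumcentre is (-25/24, -1) with r² = 28561/576.
The farthest remaining point U is at distance² 23809/576 ≤ 28561/576.
Diameter = 2r = 2√(28561/576) = 169/12.

169/12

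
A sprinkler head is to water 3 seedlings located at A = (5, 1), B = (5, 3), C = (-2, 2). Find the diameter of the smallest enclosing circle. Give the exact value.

Side lengths²: AB² = 4, AC² = 50, BC² = 50.
Since BC² = 50 < 50 + 4 = 54, the triangle is acute, so the smallest enclosing circle is the circumcircle.
Circumcentre = (11/7, 2), r² = 625/49.
Diameter = 2r = 2√(625/49) = 50/7.

50/7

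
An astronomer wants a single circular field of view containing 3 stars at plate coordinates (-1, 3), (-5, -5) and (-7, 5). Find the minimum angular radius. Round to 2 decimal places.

Call the three points A, B, C in the order given.
Side lengths²: AB² = 80, AC² = 40, BC² = 104.
Since BC² = 104 < 80 + 40 = 120, the triangle is acute, so the smallest enclosing circle is the circumcircle.
Circumcentre = (-37/7, 1/7), r² = 1300/49.
r = √(1300/49) ≈ 5.15.

5.15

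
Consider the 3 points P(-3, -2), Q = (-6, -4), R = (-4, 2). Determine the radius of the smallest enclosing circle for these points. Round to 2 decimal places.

Side lengths²: PQ² = 13, PR² = 17, QR² = 40.
Since QR² = 40 ≥ 17 + 13 = 30, the angle opposite QR is not acute, so the smallest enclosing circle has QR as diameter.
Centre = midpoint of QR = (-5, -1), r² = 40/4 = 10.
r = √10 ≈ 3.16.

3.16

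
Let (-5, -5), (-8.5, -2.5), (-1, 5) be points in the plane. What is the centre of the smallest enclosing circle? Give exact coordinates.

(-23/6, 1/3)

Call the three points A, B, C in the order given.
Side lengths²: AB² = 18.5, AC² = 116, BC² = 112.5.
Since AC² = 116 < 112.5 + 18.5 = 131, the triangle is acute, so the smallest enclosing circle is the circumcircle.
Circumcentre = (-23/6, 1/3), r² = 1073/36.
Centre = (-23/6, 1/3).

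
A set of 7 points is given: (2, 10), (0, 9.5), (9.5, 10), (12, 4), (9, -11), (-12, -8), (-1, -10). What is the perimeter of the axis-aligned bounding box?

Width = max x − min x = 12 − (-12) = 24.
Height = max y − min y = 10 − (-11) = 21.
Perimeter = 2(24 + 21) = 90.

90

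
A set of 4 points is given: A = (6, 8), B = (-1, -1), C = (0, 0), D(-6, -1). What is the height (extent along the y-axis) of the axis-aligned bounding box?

9

max y = 8, min y = -1, so height = 9.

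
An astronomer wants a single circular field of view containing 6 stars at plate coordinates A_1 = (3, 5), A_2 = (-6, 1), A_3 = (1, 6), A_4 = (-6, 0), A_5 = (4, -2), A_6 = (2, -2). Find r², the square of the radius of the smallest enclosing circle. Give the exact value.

17225/578

The minimum enclosing circle of a finite set is fixed by two of the points (as a diameter) or three (as a circumcircle).
The minimum enclosing circle is determined by three boundary points: A_1, A_4, A_5.
Their circumcentre is (-21/34, 31/34) with r² = 17225/578.
The farthest remaining point A_2 is at distance² 16749/578 ≤ 17225/578.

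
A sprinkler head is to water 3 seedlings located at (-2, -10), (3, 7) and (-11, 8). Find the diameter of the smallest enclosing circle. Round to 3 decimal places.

20.598

Call the three points A, B, C in the order given.
Side lengths²: AB² = 314, AC² = 405, BC² = 197.
Since AC² = 405 < 314 + 197 = 511, the triangle is acute, so the smallest enclosing circle is the circumcircle.
Circumcentre = (-245/54, -1/54), r² = 154645/1458.
Diameter = 2r = 2√(154645/1458) ≈ 20.598.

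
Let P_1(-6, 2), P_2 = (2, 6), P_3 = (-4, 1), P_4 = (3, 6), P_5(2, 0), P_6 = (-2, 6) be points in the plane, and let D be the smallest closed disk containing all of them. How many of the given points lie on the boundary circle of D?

The minimum enclosing circle is determined by three boundary points: P_1, P_4, P_5.
Their circumcentre is (-1.34, 3.64) with r² = 24.4052.
The farthest remaining point P_2 is at distance² 16.7252 ≤ 24.4052.
The points at distance exactly r from the centre are P_1, P_4, P_5 — 3 points.

3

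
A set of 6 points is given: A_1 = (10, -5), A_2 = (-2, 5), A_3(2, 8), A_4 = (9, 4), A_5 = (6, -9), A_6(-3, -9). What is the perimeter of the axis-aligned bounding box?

60

Width = max x − min x = 10 − (-3) = 13.
Height = max y − min y = 8 − (-9) = 17.
Perimeter = 2(13 + 17) = 60.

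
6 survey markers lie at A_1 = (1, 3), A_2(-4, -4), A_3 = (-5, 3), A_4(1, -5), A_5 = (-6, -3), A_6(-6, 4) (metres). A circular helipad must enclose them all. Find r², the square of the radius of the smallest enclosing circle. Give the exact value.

By Welzl's lemma the MEC is supported by two points (diametrically opposite) or three points (on a circumcircle).
The farthest pair is A_4–A_6 with squared distance 130. The circle on this segment as diameter has centre (-2.5, -0.5) and r² = 130/4 = 32.5.
Check A_1: distance² to centre = 24.5 ≤ 32.5, so it lies inside.
All remaining points lie in this disk, and no smaller disk contains both endpoints, so this is the minimum enclosing circle.

32.5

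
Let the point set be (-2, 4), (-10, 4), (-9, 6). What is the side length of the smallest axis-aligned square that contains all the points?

8

The bounding box has width 8 and height 2.
An axis-aligned square enclosing the set must have side ≥ max(width, height).
So the minimum side is max(8, 2) = 8.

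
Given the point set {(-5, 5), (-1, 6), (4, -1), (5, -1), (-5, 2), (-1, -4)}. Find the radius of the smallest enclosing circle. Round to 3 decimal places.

The minimum enclosing circle is determined by three boundary points: (-5, 5), (5, -1), (-1, -4).
Their circumcentre is (-3/22, 39/22) with r² = 8245/242.
The farthest remaining point (4, -1) is at distance² 6001/242 ≤ 8245/242.
r = √(8245/242) ≈ 5.837.

5.837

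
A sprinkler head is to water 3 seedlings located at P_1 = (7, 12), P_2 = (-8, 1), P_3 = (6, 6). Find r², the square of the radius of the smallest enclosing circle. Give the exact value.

86.5

Side lengths²: P_1P_2² = 346, P_1P_3² = 37, P_2P_3² = 221.
Since P_1P_2² = 346 ≥ 221 + 37 = 258, the angle opposite P_1P_2 is not acute, so the smallest enclosing circle has P_1P_2 as diameter.
Centre = midpoint of P_1P_2 = (-0.5, 6.5), r² = 346/4 = 86.5.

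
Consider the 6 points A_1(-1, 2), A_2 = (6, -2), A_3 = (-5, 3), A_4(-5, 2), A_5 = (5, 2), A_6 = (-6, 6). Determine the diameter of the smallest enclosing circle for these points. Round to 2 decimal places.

14.42

The farthest pair is A_2–A_6 with squared distance 208. The circle on this segment as diameter has centre (0, 2) and r² = 208/4 = 52.
Check A_1: distance² to centre = 1 ≤ 52, so it lies inside.
All remaining points lie in this disk, and no smaller disk contains both endpoints, so this is the minimum enclosing circle.
Diameter = 2r = 2√52 ≈ 14.42.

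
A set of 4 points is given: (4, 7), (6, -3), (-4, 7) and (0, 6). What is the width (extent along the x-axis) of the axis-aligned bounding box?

10

max x = 6, min x = -4, so width = 10.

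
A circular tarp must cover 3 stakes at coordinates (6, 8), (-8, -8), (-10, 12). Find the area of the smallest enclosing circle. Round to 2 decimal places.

400.75

Call the three points A, B, C in the order given.
Side lengths²: AB² = 452, AC² = 272, BC² = 404.
Since AB² = 452 < 404 + 272 = 676, the triangle is acute, so the smallest enclosing circle is the circumcircle.
Circumcentre = (-151/39, 98/39), r² = 194021/1521.
Area = π·r² = π·194021/1521 ≈ 400.75.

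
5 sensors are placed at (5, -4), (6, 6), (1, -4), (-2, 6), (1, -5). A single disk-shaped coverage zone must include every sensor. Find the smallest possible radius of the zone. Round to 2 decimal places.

The minimum enclosing circle of a finite set is fixed by two of the points (as a diameter) or three (as a circumcircle).
The minimum enclosing circle is determined by three boundary points: (6, 6), (-2, 6), (1, -5).
Their circumcentre is (2, 13/11) with r² = 4745/121.
The farthest remaining point (5, -4) is at distance² 4338/121 ≤ 4745/121.
r = √(4745/121) ≈ 6.26.

6.26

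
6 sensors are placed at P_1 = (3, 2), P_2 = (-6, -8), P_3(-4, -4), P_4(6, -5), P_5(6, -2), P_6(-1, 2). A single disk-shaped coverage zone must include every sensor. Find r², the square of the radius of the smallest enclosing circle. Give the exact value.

22625/484

The minimum enclosing circle is determined by three boundary points: P_1, P_2, P_5.
Their circumcentre is (-13/22, -42/11) with r² = 22625/484.
The farthest remaining point P_4 is at distance² 21701/484 ≤ 22625/484.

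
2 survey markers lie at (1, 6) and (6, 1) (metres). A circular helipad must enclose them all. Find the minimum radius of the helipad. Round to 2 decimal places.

The smallest circle enclosing two points has them as diameter endpoints.
Centre = midpoint = (3.5, 3.5); r² = |(1, 6)−(6, 1)|²/4 = 50/4 = 12.5.
r = √(12.5) ≈ 3.54.

3.54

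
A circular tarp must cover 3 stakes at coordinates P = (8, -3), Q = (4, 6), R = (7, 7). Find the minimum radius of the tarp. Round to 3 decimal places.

Side lengths²: PQ² = 97, PR² = 101, QR² = 10.
Since PR² = 101 < 97 + 10 = 107, the triangle is acute, so the smallest enclosing circle is the circumcircle.
Circumcentre = (435/62, 121/62), r² = 48985/1922.
r = √(48985/1922) ≈ 5.048.

5.048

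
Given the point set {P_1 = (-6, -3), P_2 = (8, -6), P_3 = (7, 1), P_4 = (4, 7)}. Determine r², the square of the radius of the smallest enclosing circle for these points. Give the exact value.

The minimum enclosing circle is determined by three boundary points: P_1, P_2, P_4.
Their circumcentre is (61/34, -27/34) with r² = 37925/578.
The farthest remaining point P_3 is at distance² 17525/578 ≤ 37925/578.

37925/578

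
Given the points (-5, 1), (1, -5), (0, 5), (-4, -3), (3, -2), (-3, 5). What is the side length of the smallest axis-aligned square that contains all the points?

10

The bounding box has width 8 and height 10.
An axis-aligned square enclosing the set must have side ≥ max(width, height).
So the minimum side is max(8, 10) = 10.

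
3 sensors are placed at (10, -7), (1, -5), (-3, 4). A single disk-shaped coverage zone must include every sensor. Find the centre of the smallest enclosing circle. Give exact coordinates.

Call the three points A, B, C in the order given.
Side lengths²: AB² = 85, AC² = 290, BC² = 97.
Since AC² = 290 ≥ 97 + 85 = 182, the angle opposite AC is not acute, so the smallest enclosing circle has AC as diameter.
Centre = midpoint of AC = (3.5, -1.5), r² = 290/4 = 72.5.
Centre = (3.5, -1.5).

(3.5, -1.5)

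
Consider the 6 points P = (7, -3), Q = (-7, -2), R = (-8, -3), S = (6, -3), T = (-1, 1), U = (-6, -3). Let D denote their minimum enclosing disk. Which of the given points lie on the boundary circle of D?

By Welzl's lemma the MEC is supported by two points (diametrically opposite) or three points (on a circumcircle).
The farthest pair is P–R with squared distance 225. The circle on this segment as diameter has centre (-0.5, -3) and r² = 225/4 = 56.25.
Check Q: distance² to centre = 43.25 ≤ 56.25, so it lies inside.
All remaining points lie in this disk, and no smaller disk contains both endpoints, so this is the minimum enclosing circle.
The points at distance exactly r from the centre are P, R — 2 points.

P, R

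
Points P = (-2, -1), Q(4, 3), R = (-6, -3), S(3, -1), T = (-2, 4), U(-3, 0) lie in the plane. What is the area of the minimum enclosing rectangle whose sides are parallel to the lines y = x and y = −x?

80

In coordinates u = x + y, v = x − y the rectangle is axis-aligned; the map (x,y)→(u,v) scales areas by 2.
u-values: -3, 7, -9, 2, 2, -3; range = 7 − (-9) = 16.
v-values: -1, 1, -3, 4, -6, -3; range = 4 − (-6) = 10.
Area = (16 × 10) / 2 = 80.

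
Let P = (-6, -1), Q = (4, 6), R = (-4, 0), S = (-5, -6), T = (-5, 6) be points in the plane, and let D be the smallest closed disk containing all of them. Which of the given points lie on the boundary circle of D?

By Welzl's lemma the MEC is supported by two points (diametrically opposite) or three points (on a circumcircle).
The farthest pair is Q–S with squared distance 225. The circle on this segment as diameter has centre (-0.5, 0) and r² = 225/4 = 56.25.
Check P: distance² to centre = 31.25 ≤ 56.25, so it lies inside.
All remaining points lie in this disk, and no smaller disk contains both endpoints, so this is the minimum enclosing circle.
The points at distance exactly r from the centre are Q, S, T — 3 points.

Q, S, T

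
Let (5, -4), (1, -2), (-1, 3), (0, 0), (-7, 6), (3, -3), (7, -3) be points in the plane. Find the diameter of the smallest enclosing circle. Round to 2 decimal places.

16.64

A smallest enclosing disk is always determined by at most three of the input points on its boundary.
The farthest pair is (-7, 6)–(7, -3) with squared distance 277. The circle on this segment as diameter has centre (0, 1.5) and r² = 277/4 = 69.25.
Check (5, -4): distance² to centre = 55.25 ≤ 69.25, so it lies inside.
All remaining points lie in this disk, and no smaller disk contains both endpoints, so this is the minimum enclosing circle.
Diameter = 2r = 2√(69.25) ≈ 16.64.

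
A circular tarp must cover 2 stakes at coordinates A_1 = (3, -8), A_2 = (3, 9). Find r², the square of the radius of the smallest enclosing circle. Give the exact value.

The smallest circle enclosing two points has them as diameter endpoints.
Centre = midpoint = (3, 0.5); r² = |A_1A_2|²/4 = 289/4 = 72.25.

72.25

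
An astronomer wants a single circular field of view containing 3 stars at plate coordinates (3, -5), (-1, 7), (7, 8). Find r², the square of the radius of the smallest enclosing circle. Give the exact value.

48.1

Call the three points A, B, C in the order given.
Side lengths²: AB² = 160, AC² = 185, BC² = 65.
Since AC² = 185 < 160 + 65 = 225, the triangle is acute, so the smallest enclosing circle is the circumcircle.
Circumcentre = (3.7, 1.9), r² = 48.1.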